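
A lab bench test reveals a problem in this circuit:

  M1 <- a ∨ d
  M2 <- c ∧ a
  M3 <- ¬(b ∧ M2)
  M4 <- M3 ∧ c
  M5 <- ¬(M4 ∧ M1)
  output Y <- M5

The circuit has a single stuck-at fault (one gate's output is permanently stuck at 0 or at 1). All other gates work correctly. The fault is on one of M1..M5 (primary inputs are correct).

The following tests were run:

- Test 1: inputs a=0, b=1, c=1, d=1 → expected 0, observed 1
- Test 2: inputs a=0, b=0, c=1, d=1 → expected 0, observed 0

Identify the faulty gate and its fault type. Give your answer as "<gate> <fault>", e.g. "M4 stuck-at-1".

M2 stuck-at-1

Fault-free values for test 1 (a=0, b=1, c=1, d=1): M1=1, M2=0, M3=1, M4=1, M5=0, giving Y=0. Observed 1.
Test 1: faults giving observed 1 are {M1 stuck-at-0, M2 stuck-at-1, M3 stuck-at-0, M4 stuck-at-0, M5 stuck-at-1}.
Test 2 (a=0, b=0, c=1, d=1): fault-free M1=1, M2=0, M3=1, M4=1, M5=0 → 0; observed 0. Eliminates M1 stuck-at-0, M3 stuck-at-0, M4 stuck-at-0, M5 stuck-at-1.
Only M2 stuck-at-1 is consistent with every test.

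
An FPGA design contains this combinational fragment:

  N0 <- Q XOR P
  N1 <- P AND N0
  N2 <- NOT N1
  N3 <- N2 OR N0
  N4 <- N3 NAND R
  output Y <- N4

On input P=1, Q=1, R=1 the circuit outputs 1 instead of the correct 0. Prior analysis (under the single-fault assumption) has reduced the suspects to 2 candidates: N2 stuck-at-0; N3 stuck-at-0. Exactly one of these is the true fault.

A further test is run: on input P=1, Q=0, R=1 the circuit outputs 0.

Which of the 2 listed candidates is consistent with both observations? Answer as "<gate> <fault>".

Evaluate each candidate on input P=1, Q=0, R=1:
  N2 stuck-at-0: N0=1, N1=1, N2=0 [stuck-at-0], N3=1, N4=0 → 0 — matches
  N3 stuck-at-0: N0=1, N1=1, N2=0, N3=0 [stuck-at-0], N4=1 → 1 — eliminated
Only N2 stuck-at-0 reproduces the observed 0.

N2 stuck-at-0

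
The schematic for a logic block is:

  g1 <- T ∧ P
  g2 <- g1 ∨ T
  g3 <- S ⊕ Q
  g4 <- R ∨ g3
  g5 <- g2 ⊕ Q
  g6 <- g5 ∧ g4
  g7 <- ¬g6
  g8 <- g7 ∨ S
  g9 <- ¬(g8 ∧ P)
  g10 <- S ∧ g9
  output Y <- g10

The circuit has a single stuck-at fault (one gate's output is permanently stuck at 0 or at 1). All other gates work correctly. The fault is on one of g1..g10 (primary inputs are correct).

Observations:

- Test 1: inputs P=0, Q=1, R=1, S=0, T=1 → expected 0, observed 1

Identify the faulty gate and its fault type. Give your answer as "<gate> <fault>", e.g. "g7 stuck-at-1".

g10 stuck-at-1

Fault-free values for test 1 (P=0, Q=1, R=1, S=0, T=1): g1=0, g2=1, g3=1, g4=1, g5=0, g6=0, g7=1, g8=1, g9=1, g10=0, giving Y=0. Observed 1.
Test 1: faults giving observed 1 are {g10 stuck-at-1}.
Only g10 stuck-at-1 is consistent with every test.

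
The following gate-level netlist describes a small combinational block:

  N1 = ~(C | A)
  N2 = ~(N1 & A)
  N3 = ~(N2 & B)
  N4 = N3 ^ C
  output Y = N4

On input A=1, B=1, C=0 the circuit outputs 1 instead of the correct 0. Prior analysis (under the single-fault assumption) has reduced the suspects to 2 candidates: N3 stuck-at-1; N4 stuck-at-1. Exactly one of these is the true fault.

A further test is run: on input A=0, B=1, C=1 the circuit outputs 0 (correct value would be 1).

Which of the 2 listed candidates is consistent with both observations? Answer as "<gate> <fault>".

Evaluate each candidate on input A=0, B=1, C=1:
  N3 stuck-at-1: N1=0, N2=1, N3=1 [stuck-at-1], N4=0 → 0 — matches
  N4 stuck-at-1: N1=0, N2=1, N3=0, N4=1 [stuck-at-1] → 1 — eliminated
Only N3 stuck-at-1 reproduces the observed 0.

N3 stuck-at-1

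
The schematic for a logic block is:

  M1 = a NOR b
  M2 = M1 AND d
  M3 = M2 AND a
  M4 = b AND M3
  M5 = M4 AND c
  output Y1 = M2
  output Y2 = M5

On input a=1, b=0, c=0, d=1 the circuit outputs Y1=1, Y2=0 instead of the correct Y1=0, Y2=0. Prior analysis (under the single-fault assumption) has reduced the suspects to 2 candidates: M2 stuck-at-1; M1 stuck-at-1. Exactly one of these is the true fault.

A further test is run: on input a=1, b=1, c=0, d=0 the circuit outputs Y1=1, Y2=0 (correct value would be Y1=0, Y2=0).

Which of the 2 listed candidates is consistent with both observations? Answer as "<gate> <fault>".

Evaluate each candidate on input a=1, b=1, c=0, d=0:
  M2 stuck-at-1: M1=0, M2=1 [stuck-at-1], M3=1, M4=1, M5=0 → Y1=1, Y2=0 — matches
  M1 stuck-at-1: M1=1 [stuck-at-1], M2=0, M3=0, M4=0, M5=0 → Y1=0, Y2=0 — eliminated
Only M2 stuck-at-1 reproduces the observed Y1=1, Y2=0.

M2 stuck-at-1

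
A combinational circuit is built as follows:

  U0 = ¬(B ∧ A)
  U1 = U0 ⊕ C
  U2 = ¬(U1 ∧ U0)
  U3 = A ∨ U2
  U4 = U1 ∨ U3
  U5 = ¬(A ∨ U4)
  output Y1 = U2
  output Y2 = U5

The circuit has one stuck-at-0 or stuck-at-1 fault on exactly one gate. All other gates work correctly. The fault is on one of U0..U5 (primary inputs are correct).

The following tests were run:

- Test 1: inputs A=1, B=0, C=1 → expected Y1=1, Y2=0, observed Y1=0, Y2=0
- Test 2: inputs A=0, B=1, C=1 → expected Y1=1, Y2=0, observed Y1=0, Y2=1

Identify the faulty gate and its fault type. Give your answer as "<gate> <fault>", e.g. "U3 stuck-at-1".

Fault-free values for test 1 (A=1, B=0, C=1): U0=1, U1=0, U2=1, U3=1, U4=1, U5=0, giving Y1=1, Y2=0. Observed Y1=0, Y2=0.
Test 1: faults giving observed Y1=0, Y2=0 are {U1 stuck-at-1, U2 stuck-at-0}.
Test 2 (A=0, B=1, C=1): fault-free U0=1, U1=0, U2=1, U3=1, U4=1, U5=0 → Y1=1, Y2=0; observed Y1=0, Y2=1. Eliminates U1 stuck-at-1.
Only U2 stuck-at-0 is consistent with every test.

U2 stuck-at-0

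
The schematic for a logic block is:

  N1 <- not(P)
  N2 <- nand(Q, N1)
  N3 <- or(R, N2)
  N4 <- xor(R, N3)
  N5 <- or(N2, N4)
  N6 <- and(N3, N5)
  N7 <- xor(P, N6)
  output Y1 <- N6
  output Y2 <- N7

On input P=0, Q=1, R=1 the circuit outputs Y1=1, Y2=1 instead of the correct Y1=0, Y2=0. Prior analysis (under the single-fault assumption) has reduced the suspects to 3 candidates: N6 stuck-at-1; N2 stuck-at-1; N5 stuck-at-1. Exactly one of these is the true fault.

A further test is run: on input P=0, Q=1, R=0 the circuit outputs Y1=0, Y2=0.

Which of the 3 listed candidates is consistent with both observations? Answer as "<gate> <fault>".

Evaluate each candidate on input P=0, Q=1, R=0:
  N6 stuck-at-1: N1=1, N2=0, N3=0, N4=0, N5=0, N6=1 [stuck-at-1], N7=1 → Y1=1, Y2=1 — eliminated
  N2 stuck-at-1: N1=1, N2=1 [stuck-at-1], N3=1, N4=1, N5=1, N6=1, N7=1 → Y1=1, Y2=1 — eliminated
  N5 stuck-at-1: N1=1, N2=0, N3=0, N4=0, N5=1 [stuck-at-1], N6=0, N7=0 → Y1=0, Y2=0 — matches
Only N5 stuck-at-1 reproduces the observed Y1=0, Y2=0.

N5 stuck-at-1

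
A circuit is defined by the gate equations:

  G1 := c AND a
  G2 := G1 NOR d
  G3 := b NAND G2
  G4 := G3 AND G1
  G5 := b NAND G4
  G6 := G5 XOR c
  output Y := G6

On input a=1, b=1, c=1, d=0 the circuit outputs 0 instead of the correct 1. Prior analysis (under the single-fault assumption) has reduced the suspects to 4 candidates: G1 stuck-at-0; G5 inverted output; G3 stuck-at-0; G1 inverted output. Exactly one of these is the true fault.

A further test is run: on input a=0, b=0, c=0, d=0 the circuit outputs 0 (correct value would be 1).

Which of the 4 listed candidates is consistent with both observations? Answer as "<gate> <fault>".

G5 inverted output

Evaluate each candidate on input a=0, b=0, c=0, d=0:
  G1 stuck-at-0: G1=0 [stuck-at-0], G2=1, G3=1, G4=0, G5=1, G6=1 → 1 — eliminated
  G5 inverted output: G1=0, G2=1, G3=1, G4=0, G5=0 [inverted output], G6=0 → 0 — matches
  G3 stuck-at-0: G1=0, G2=1, G3=0 [stuck-at-0], G4=0, G5=1, G6=1 → 1 — eliminated
  G1 inverted output: G1=1 [inverted output], G2=0, G3=1, G4=1, G5=1, G6=1 → 1 — eliminated
Only G5 inverted output reproduces the observed 0.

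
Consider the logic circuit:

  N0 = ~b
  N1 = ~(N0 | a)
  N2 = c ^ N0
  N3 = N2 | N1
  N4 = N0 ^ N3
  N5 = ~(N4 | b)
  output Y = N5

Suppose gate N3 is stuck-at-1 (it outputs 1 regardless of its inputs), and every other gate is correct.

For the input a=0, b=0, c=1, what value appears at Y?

1

Propagate with N3 forced: N0=1, N1=0, N2=0, N3=1 [stuck-at-1], N4=0, N5=1.
So Y = 1. (Without the fault it would be 0.)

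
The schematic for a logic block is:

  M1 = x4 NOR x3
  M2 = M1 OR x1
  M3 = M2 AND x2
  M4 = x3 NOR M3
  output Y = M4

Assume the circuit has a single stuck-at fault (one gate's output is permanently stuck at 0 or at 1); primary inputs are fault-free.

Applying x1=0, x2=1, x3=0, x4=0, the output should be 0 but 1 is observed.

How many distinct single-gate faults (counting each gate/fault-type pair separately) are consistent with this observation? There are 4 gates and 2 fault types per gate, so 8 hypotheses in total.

Fault-free: M1=1, M2=1, M3=1, M4=0 → 0. Observed 1.
  M1 stuck-at-0: output 1 ✓
  M1 stuck-at-1: output 0 ✗
  M2 stuck-at-0: output 1 ✓
  M2 stuck-at-1: output 0 ✗
  M3 stuck-at-0: output 1 ✓
  M3 stuck-at-1: output 0 ✗
  M4 stuck-at-0: output 0 ✗
  M4 stuck-at-1: output 1 ✓
Consistent faults: {M1 stuck-at-0, M2 stuck-at-0, M3 stuck-at-0, M4 stuck-at-1} — 4 in all.

4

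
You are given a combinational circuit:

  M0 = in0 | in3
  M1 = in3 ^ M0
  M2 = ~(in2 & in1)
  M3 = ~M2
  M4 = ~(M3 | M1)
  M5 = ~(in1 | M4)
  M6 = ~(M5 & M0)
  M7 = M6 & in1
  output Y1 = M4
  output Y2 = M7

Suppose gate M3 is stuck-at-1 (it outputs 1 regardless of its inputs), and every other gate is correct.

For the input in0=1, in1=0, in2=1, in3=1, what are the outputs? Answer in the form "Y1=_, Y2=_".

Propagate with M3 forced: M0=1, M1=0, M2=1, M3=1 [stuck-at-1], M4=0, M5=1, M6=0, M7=0.
So the outputs are Y1=0, Y2=0. (Without the fault they would be Y1=1, Y2=0.)

Y1=0, Y2=0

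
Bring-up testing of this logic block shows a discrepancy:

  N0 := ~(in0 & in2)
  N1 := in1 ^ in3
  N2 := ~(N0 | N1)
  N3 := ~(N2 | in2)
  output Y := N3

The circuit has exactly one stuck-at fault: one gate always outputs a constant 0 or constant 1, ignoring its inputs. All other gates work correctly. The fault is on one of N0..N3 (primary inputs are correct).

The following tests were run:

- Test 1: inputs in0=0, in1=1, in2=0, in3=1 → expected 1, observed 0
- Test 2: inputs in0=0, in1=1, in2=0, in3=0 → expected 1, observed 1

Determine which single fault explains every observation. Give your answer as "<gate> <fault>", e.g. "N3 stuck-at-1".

Fault-free values for test 1 (in0=0, in1=1, in2=0, in3=1): N0=1, N1=0, N2=0, N3=1, giving Y=1. Observed 0.
Test 1: faults giving observed 0 are {N0 stuck-at-0, N2 stuck-at-1, N3 stuck-at-0}.
Test 2 (in0=0, in1=1, in2=0, in3=0): fault-free N0=1, N1=1, N2=0, N3=1 → 1; observed 1. Eliminates N2 stuck-at-1, N3 stuck-at-0.
Only N0 stuck-at-0 is consistent with every test.

N0 stuck-at-0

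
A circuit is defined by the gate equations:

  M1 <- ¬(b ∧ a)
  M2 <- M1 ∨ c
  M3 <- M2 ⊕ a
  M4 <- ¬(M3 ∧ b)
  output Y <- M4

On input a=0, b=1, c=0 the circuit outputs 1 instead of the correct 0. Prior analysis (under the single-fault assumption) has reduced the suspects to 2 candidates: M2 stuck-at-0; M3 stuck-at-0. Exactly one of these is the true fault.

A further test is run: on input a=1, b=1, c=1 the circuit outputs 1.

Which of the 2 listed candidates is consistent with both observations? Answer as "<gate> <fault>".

M3 stuck-at-0

Evaluate each candidate on input a=1, b=1, c=1:
  M2 stuck-at-0: M1=0, M2=0 [stuck-at-0], M3=1, M4=0 → 0 — eliminated
  M3 stuck-at-0: M1=0, M2=1, M3=0 [stuck-at-0], M4=1 → 1 — matches
Only M3 stuck-at-0 reproduces the observed 1.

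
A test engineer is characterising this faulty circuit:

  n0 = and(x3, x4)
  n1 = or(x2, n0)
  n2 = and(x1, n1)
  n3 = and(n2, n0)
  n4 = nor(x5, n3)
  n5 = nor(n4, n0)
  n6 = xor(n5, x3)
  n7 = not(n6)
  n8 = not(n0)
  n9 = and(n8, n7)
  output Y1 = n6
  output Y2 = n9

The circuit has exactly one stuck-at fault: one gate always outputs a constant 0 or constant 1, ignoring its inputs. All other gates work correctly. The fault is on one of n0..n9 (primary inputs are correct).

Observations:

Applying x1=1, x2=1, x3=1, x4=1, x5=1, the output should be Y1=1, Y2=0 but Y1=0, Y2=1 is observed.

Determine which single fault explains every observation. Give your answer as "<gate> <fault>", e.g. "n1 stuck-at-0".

Fault-free values for test 1 (x1=1, x2=1, x3=1, x4=1, x5=1): n0=1, n1=1, n2=1, n3=1, n4=0, n5=0, n6=1, n7=0, n8=0, n9=0, giving Y1=1, Y2=0. Observed Y1=0, Y2=1.
Test 1: faults giving observed Y1=0, Y2=1 are {n0 stuck-at-0}.
Only n0 stuck-at-0 is consistent with every test.

n0 stuck-at-0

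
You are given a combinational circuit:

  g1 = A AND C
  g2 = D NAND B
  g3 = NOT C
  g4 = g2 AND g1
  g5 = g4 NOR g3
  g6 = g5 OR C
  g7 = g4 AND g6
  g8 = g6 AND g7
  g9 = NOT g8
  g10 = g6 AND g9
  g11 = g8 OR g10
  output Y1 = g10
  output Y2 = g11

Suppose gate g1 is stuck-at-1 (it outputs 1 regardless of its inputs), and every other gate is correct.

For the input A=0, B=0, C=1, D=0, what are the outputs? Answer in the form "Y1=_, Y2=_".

Propagate with g1 forced: g1=1 [stuck-at-1], g2=1, g3=0, g4=1, g5=0, g6=1, g7=1, g8=1, g9=0, g10=0, g11=1.
So the outputs are Y1=0, Y2=1. (Without the fault they would be Y1=1, Y2=1.)

Y1=0, Y2=1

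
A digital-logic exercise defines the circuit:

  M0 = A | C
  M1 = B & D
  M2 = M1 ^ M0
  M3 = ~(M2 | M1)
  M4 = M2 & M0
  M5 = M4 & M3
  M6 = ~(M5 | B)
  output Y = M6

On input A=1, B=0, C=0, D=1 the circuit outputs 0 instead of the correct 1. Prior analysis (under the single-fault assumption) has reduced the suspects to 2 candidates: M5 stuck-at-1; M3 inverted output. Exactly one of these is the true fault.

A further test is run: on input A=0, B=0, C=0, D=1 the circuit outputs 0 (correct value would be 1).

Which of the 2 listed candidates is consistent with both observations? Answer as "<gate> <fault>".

Evaluate each candidate on input A=0, B=0, C=0, D=1:
  M5 stuck-at-1: M0=0, M1=0, M2=0, M3=1, M4=0, M5=1 [stuck-at-1], M6=0 → 0 — matches
  M3 inverted output: M0=0, M1=0, M2=0, M3=0 [inverted output], M4=0, M5=0, M6=1 → 1 — eliminated
Only M5 stuck-at-1 reproduces the observed 0.

M5 stuck-at-1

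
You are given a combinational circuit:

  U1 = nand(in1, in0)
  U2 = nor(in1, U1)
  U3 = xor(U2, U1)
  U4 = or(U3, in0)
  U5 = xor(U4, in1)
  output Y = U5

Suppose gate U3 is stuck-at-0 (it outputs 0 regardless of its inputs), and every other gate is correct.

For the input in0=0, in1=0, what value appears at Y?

0

Propagate with U3 forced: U1=1, U2=0, U3=0 [stuck-at-0], U4=0, U5=0.
So Y = 0. (Without the fault it would be 1.)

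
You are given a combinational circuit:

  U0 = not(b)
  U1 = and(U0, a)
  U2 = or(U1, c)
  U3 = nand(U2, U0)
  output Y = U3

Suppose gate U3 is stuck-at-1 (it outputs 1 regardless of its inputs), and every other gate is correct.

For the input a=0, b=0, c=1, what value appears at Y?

Propagate with U3 forced: U0=1, U1=0, U2=1, U3=1 [stuck-at-1].
So Y = 1. (Without the fault it would be 0.)

1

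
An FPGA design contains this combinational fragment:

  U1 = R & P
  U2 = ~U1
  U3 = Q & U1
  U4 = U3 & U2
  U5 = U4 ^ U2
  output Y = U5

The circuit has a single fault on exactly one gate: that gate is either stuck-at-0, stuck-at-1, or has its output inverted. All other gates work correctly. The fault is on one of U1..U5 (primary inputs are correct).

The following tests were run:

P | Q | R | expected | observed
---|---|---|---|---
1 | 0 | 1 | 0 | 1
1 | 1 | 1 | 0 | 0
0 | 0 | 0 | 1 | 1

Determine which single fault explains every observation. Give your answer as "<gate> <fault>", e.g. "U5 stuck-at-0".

Fault-free values for test 1 (P=1, Q=0, R=1): U1=1, U2=0, U3=0, U4=0, U5=0, giving Y=0. Observed 1.
Test 1: faults giving observed 1 are {U1 stuck-at-0, U1 inverted output, U2 stuck-at-1, U2 inverted output, U4 stuck-at-1, U4 inverted output, U5 stuck-at-1, U5 inverted output}.
Test 2 (P=1, Q=1, R=1): fault-free U1=1, U2=0, U3=1, U4=0, U5=0 → 0; observed 0. Eliminates U1 stuck-at-0, U1 inverted output, U4 stuck-at-1, U4 inverted output, U5 stuck-at-1, U5 inverted output.
Test 3 (P=0, Q=0, R=0): fault-free U1=0, U2=1, U3=0, U4=0, U5=1 → 1; observed 1. Eliminates U2 inverted output.
Only U2 stuck-at-1 is consistent with every test.

U2 stuck-at-1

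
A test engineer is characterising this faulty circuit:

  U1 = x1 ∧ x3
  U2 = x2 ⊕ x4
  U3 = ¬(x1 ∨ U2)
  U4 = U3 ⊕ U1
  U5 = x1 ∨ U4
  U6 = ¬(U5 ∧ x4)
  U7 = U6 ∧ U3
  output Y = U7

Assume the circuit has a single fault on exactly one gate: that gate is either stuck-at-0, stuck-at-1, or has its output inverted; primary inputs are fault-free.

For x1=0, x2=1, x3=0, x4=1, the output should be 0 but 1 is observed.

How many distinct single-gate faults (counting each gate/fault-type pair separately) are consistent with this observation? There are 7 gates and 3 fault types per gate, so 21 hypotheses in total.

Fault-free: U1=0, U2=0, U3=1, U4=1, U5=1, U6=0, U7=0 → 0. Observed 1.
  U1: stuck-at-1, inverted output ✓; others ✗
  U2: none of the 3 fault types match ✗
  U3: none of the 3 fault types match ✗
  U4: stuck-at-0, inverted output ✓; others ✗
  U5: stuck-at-0, inverted output ✓; others ✗
  U6: stuck-at-1, inverted output ✓; others ✗
  U7: stuck-at-1, inverted output ✓; others ✗
Consistent faults: {U1 stuck-at-1, U1 inverted output, U4 stuck-at-0, U4 inverted output, U5 stuck-at-0, U5 inverted output, U6 stuck-at-1, U6 inverted output, U7 stuck-at-1, U7 inverted output} — 10 in all.

10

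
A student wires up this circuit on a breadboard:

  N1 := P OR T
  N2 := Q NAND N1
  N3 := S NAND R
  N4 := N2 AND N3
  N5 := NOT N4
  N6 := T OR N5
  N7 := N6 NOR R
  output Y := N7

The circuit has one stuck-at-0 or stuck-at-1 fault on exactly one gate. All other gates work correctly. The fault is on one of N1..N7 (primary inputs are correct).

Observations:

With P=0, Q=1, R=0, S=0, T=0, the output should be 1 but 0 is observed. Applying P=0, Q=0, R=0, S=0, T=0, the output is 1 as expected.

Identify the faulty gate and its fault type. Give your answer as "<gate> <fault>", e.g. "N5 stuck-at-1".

Fault-free values for test 1 (P=0, Q=1, R=0, S=0, T=0): N1=0, N2=1, N3=1, N4=1, N5=0, N6=0, N7=1, giving Y=1. Observed 0.
Test 1: faults giving observed 0 are {N1 stuck-at-1, N2 stuck-at-0, N3 stuck-at-0, N4 stuck-at-0, N5 stuck-at-1, N6 stuck-at-1, N7 stuck-at-0}.
Test 2 (P=0, Q=0, R=0, S=0, T=0): fault-free N1=0, N2=1, N3=1, N4=1, N5=0, N6=0, N7=1 → 1; observed 1. Eliminates N2 stuck-at-0, N3 stuck-at-0, N4 stuck-at-0, N5 stuck-at-1, N6 stuck-at-1, N7 stuck-at-0.
Only N1 stuck-at-1 is consistent with every test.

N1 stuck-at-1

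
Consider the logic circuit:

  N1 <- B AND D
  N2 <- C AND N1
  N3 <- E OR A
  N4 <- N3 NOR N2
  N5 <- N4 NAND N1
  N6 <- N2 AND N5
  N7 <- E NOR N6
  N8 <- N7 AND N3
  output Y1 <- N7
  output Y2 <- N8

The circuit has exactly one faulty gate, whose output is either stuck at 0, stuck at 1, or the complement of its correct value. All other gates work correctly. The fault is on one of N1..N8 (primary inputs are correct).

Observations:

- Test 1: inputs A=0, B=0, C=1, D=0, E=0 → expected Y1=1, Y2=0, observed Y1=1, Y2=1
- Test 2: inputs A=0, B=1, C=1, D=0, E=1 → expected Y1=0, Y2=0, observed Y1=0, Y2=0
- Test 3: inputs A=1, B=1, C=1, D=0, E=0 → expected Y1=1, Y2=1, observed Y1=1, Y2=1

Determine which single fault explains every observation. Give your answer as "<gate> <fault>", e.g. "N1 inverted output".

Fault-free values for test 1 (A=0, B=0, C=1, D=0, E=0): N1=0, N2=0, N3=0, N4=1, N5=1, N6=0, N7=1, N8=0, giving Y1=1, Y2=0. Observed Y1=1, Y2=1.
Test 1: faults giving observed Y1=1, Y2=1 are {N3 stuck-at-1, N3 inverted output, N8 stuck-at-1, N8 inverted output}.
Test 2 (A=0, B=1, C=1, D=0, E=1): fault-free N1=0, N2=0, N3=1, N4=0, N5=1, N6=0, N7=0, N8=0 → Y1=0, Y2=0; observed Y1=0, Y2=0. Eliminates N8 stuck-at-1, N8 inverted output.
Test 3 (A=1, B=1, C=1, D=0, E=0): fault-free N1=0, N2=0, N3=1, N4=0, N5=1, N6=0, N7=1, N8=1 → Y1=1, Y2=1; observed Y1=1, Y2=1. Eliminates N3 inverted output.
Only N3 stuck-at-1 is consistent with every test.

N3 stuck-at-1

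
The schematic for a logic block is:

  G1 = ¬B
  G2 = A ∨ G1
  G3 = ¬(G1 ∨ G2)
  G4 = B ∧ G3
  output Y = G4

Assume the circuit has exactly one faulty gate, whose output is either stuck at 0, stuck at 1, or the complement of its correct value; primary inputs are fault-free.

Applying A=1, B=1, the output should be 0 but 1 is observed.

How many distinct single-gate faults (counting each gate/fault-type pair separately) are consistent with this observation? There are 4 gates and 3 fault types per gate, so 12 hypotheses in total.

6

Fault-free: G1=0, G2=1, G3=0, G4=0 → 0. Observed 1.
  G1 stuck-at-0: output 0 ✗
  G1 stuck-at-1: output 0 ✗
  G1 inverted output: output 0 ✗
  G2 stuck-at-0: output 1 ✓
  G2 stuck-at-1: output 0 ✗
  G2 inverted output: output 1 ✓
  G3 stuck-at-0: output 0 ✗
  G3 stuck-at-1: output 1 ✓
  G3 inverted output: output 1 ✓
  G4 stuck-at-0: output 0 ✗
  G4 stuck-at-1: output 1 ✓
  G4 inverted output: output 1 ✓
Consistent faults: {G2 stuck-at-0, G2 inverted output, G3 stuck-at-1, G3 inverted output, G4 stuck-at-1, G4 inverted output} — 6 in all.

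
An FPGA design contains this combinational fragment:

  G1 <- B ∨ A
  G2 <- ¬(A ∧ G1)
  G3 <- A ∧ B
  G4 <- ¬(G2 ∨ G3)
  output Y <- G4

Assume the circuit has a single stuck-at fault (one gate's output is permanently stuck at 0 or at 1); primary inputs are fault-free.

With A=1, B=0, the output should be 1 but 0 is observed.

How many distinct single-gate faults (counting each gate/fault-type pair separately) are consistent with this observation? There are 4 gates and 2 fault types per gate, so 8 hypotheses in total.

Fault-free: G1=1, G2=0, G3=0, G4=1 → 1. Observed 0.
  G1 stuck-at-0: output 0 ✓
  G1 stuck-at-1: output 1 ✗
  G2 stuck-at-0: output 1 ✗
  G2 stuck-at-1: output 0 ✓
  G3 stuck-at-0: output 1 ✗
  G3 stuck-at-1: output 0 ✓
  G4 stuck-at-0: output 0 ✓
  G4 stuck-at-1: output 1 ✗
Consistent faults: {G1 stuck-at-0, G2 stuck-at-1, G3 stuck-at-1, G4 stuck-at-0} — 4 in all.

4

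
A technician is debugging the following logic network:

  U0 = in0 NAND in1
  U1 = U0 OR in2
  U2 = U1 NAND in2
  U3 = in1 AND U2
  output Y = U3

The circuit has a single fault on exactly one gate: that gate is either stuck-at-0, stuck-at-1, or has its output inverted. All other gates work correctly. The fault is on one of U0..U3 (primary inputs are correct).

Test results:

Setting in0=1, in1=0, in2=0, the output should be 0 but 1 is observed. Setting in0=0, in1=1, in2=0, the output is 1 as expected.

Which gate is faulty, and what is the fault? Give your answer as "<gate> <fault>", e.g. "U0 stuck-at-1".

U3 stuck-at-1

Fault-free values for test 1 (in0=1, in1=0, in2=0): U0=1, U1=1, U2=1, U3=0, giving Y=0. Observed 1.
Test 1: faults giving observed 1 are {U3 stuck-at-1, U3 inverted output}.
Test 2 (in0=0, in1=1, in2=0): fault-free U0=1, U1=1, U2=1, U3=1 → 1; observed 1. Eliminates U3 inverted output.
Only U3 stuck-at-1 is consistent with every test.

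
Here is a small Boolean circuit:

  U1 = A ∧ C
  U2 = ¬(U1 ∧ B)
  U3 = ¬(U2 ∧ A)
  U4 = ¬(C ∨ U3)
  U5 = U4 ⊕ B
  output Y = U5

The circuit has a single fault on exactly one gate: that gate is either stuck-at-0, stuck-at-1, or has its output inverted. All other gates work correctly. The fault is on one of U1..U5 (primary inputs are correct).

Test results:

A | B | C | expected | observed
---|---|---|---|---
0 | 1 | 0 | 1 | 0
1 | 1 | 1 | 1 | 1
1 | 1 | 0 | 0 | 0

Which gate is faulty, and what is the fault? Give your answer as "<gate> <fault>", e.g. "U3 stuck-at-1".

Fault-free values for test 1 (A=0, B=1, C=0): U1=0, U2=1, U3=1, U4=0, U5=1, giving Y=1. Observed 0.
Test 1: faults giving observed 0 are {U3 stuck-at-0, U3 inverted output, U4 stuck-at-1, U4 inverted output, U5 stuck-at-0, U5 inverted output}.
Test 2 (A=1, B=1, C=1): fault-free U1=1, U2=0, U3=1, U4=0, U5=1 → 1; observed 1. Eliminates U4 stuck-at-1, U4 inverted output, U5 stuck-at-0, U5 inverted output.
Test 3 (A=1, B=1, C=0): fault-free U1=0, U2=1, U3=0, U4=1, U5=0 → 0; observed 0. Eliminates U3 inverted output.
Only U3 stuck-at-0 is consistent with every test.

U3 stuck-at-0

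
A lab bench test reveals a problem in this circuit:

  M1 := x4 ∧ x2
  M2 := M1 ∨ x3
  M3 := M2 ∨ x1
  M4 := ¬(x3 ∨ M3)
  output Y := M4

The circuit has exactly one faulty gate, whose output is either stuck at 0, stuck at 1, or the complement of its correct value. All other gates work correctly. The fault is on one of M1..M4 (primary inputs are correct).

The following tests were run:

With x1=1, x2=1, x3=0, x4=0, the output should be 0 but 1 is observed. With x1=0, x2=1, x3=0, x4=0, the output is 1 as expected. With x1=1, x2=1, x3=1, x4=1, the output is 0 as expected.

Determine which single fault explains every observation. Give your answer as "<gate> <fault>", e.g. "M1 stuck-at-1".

Fault-free values for test 1 (x1=1, x2=1, x3=0, x4=0): M1=0, M2=0, M3=1, M4=0, giving Y=0. Observed 1.
Test 1: faults giving observed 1 are {M3 stuck-at-0, M3 inverted output, M4 stuck-at-1, M4 inverted output}.
Test 2 (x1=0, x2=1, x3=0, x4=0): fault-free M1=0, M2=0, M3=0, M4=1 → 1; observed 1. Eliminates M3 inverted output, M4 inverted output.
Test 3 (x1=1, x2=1, x3=1, x4=1): fault-free M1=1, M2=1, M3=1, M4=0 → 0; observed 0. Eliminates M4 stuck-at-1.
Only M3 stuck-at-0 is consistent with every test.

M3 stuck-at-0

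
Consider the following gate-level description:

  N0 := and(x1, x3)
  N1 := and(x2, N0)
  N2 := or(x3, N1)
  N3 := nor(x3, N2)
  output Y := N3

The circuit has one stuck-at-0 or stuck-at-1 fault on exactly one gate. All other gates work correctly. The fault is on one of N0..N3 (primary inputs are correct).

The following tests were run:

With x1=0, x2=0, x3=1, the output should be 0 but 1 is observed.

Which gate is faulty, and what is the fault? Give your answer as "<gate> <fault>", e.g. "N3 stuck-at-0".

N3 stuck-at-1

Fault-free values for test 1 (x1=0, x2=0, x3=1): N0=0, N1=0, N2=1, N3=0, giving Y=0. Observed 1.
Test 1: faults giving observed 1 are {N3 stuck-at-1}.
Only N3 stuck-at-1 is consistent with every test.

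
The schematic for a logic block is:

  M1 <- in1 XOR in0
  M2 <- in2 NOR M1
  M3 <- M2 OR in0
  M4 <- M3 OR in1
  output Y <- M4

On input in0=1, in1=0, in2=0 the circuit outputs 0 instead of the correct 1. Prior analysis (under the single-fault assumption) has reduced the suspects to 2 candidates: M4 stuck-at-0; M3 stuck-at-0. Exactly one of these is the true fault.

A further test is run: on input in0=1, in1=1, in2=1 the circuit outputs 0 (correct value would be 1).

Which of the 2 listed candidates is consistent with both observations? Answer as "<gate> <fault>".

Evaluate each candidate on input in0=1, in1=1, in2=1:
  M4 stuck-at-0: M1=0, M2=0, M3=1, M4=0 [stuck-at-0] → 0 — matches
  M3 stuck-at-0: M1=0, M2=0, M3=0 [stuck-at-0], M4=1 → 1 — eliminated
Only M4 stuck-at-0 reproduces the observed 0.

M4 stuck-at-0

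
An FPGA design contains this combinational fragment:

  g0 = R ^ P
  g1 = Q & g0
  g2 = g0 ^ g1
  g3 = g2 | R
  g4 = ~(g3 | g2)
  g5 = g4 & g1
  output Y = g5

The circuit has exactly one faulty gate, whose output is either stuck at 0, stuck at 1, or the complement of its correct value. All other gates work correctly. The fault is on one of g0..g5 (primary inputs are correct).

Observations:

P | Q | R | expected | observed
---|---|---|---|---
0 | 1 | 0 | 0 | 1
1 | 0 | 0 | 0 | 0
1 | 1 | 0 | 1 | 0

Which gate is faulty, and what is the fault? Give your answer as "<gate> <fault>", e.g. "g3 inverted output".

g0 inverted output

Fault-free values for test 1 (P=0, Q=1, R=0): g0=0, g1=0, g2=0, g3=0, g4=1, g5=0, giving Y=0. Observed 1.
Test 1: faults giving observed 1 are {g0 stuck-at-1, g0 inverted output, g5 stuck-at-1, g5 inverted output}.
Test 2 (P=1, Q=0, R=0): fault-free g0=1, g1=0, g2=1, g3=1, g4=0, g5=0 → 0; observed 0. Eliminates g5 stuck-at-1, g5 inverted output.
Test 3 (P=1, Q=1, R=0): fault-free g0=1, g1=1, g2=0, g3=0, g4=1, g5=1 → 1; observed 0. Eliminates g0 stuck-at-1.
Only g0 inverted output is consistent with every test.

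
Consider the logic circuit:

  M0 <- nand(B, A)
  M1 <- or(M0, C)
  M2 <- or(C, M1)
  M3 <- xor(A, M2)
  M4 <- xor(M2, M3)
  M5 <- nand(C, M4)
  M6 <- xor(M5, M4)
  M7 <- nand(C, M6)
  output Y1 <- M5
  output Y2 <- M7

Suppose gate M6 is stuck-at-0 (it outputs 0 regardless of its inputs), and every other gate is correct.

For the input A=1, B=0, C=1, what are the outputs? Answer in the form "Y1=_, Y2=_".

Y1=0, Y2=1

Propagate with M6 forced: M0=1, M1=1, M2=1, M3=0, M4=1, M5=0, M6=0 [stuck-at-0], M7=1.
So the outputs are Y1=0, Y2=1. (Without the fault they would be Y1=0, Y2=0.)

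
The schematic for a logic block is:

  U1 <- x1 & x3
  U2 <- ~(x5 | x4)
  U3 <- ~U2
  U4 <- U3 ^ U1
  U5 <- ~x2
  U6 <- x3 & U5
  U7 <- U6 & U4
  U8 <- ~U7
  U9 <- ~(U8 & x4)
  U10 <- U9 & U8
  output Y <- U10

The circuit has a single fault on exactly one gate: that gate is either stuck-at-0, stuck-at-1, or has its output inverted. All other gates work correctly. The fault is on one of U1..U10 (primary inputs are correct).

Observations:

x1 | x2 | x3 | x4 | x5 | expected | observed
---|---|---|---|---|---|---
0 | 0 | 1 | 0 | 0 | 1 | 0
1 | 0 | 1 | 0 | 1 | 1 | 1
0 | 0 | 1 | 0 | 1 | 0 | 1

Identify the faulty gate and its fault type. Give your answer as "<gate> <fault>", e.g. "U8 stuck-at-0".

U1 stuck-at-1

Fault-free values for test 1 (x1=0, x2=0, x3=1, x4=0, x5=0): U1=0, U2=1, U3=0, U4=0, U5=1, U6=1, U7=0, U8=1, U9=1, U10=1, giving Y=1. Observed 0.
Test 1: faults giving observed 0 are {U1 stuck-at-1, U1 inverted output, U2 stuck-at-0, U2 inverted output, U3 stuck-at-1, U3 inverted output, U4 stuck-at-1, U4 inverted output, U7 stuck-at-1, U7 inverted output, U8 stuck-at-0, U8 inverted output, U9 stuck-at-0, U9 inverted output, U10 stuck-at-0, U10 inverted output}.
Test 2 (x1=1, x2=0, x3=1, x4=0, x5=1): fault-free U1=1, U2=0, U3=1, U4=0, U5=1, U6=1, U7=0, U8=1, U9=1, U10=1 → 1; observed 1. Eliminates U1 inverted output, U2 inverted output, U3 inverted output, U4 stuck-at-1, U4 inverted output, U7 stuck-at-1, U7 inverted output, U8 stuck-at-0, U8 inverted output, U9 stuck-at-0, U9 inverted output, U10 stuck-at-0, U10 inverted output.
Test 3 (x1=0, x2=0, x3=1, x4=0, x5=1): fault-free U1=0, U2=0, U3=1, U4=1, U5=1, U6=1, U7=1, U8=0, U9=1, U10=0 → 0; observed 1. Eliminates U2 stuck-at-0, U3 stuck-at-1.
Only U1 stuck-at-1 is consistent with every test.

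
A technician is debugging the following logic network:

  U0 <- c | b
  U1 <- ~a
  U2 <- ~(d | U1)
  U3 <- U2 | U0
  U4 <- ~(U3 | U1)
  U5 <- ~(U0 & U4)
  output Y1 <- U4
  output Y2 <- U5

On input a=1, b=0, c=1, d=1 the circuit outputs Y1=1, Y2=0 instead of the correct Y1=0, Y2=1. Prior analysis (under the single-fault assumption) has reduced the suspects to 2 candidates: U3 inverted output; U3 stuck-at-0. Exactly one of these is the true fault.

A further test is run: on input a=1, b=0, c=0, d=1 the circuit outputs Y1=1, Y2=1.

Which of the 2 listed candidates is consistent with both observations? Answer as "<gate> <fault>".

Evaluate each candidate on input a=1, b=0, c=0, d=1:
  U3 inverted output: U0=0, U1=0, U2=0, U3=1 [inverted output], U4=0, U5=1 → Y1=0, Y2=1 — eliminated
  U3 stuck-at-0: U0=0, U1=0, U2=0, U3=0 [stuck-at-0], U4=1, U5=1 → Y1=1, Y2=1 — matches
Only U3 stuck-at-0 reproduces the observed Y1=1, Y2=1.

U3 stuck-at-0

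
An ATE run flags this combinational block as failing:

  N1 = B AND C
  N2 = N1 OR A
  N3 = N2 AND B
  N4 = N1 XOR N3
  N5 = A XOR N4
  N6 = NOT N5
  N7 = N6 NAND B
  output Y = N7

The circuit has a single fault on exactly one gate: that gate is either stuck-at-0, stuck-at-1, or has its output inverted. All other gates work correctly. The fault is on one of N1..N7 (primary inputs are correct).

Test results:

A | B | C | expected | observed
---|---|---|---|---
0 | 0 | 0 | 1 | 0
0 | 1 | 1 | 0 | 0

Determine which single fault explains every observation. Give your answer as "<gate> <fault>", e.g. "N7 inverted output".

Fault-free values for test 1 (A=0, B=0, C=0): N1=0, N2=0, N3=0, N4=0, N5=0, N6=1, N7=1, giving Y=1. Observed 0.
Test 1: faults giving observed 0 are {N7 stuck-at-0, N7 inverted output}.
Test 2 (A=0, B=1, C=1): fault-free N1=1, N2=1, N3=1, N4=0, N5=0, N6=1, N7=0 → 0; observed 0. Eliminates N7 inverted output.
Only N7 stuck-at-0 is consistent with every test.

N7 stuck-at-0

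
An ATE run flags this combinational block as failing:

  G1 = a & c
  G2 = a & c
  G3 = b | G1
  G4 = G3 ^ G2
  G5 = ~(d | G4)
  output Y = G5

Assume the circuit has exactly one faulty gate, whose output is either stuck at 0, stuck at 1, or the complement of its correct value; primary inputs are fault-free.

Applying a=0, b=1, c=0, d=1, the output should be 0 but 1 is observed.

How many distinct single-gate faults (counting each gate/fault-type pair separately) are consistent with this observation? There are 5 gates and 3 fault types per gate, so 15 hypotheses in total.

Fault-free: G1=0, G2=0, G3=1, G4=1, G5=0 → 0. Observed 1.
  G1: none of the 3 fault types match ✗
  G2: none of the 3 fault types match ✗
  G3: none of the 3 fault types match ✗
  G4: none of the 3 fault types match ✗
  G5: stuck-at-1, inverted output ✓; others ✗
Consistent faults: {G5 stuck-at-1, G5 inverted output} — 2 in all.

2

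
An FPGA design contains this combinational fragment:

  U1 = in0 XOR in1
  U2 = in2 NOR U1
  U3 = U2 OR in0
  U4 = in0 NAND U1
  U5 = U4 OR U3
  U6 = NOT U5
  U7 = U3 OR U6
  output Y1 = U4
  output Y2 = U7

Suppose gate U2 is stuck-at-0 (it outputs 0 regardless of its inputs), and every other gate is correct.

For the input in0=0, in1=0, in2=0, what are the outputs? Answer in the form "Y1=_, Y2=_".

Propagate with U2 forced: U1=0, U2=0 [stuck-at-0], U3=0, U4=1, U5=1, U6=0, U7=0.
So the outputs are Y1=1, Y2=0. (Without the fault they would be Y1=1, Y2=1.)

Y1=1, Y2=0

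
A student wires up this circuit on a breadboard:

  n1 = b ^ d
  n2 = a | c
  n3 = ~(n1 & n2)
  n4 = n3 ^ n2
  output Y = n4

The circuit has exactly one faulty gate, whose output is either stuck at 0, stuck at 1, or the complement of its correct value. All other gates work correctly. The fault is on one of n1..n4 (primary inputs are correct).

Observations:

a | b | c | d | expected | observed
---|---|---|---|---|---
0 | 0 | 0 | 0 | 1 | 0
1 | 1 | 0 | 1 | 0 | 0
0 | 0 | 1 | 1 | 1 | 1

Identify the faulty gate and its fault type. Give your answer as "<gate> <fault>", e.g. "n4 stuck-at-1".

n2 stuck-at-1

Fault-free values for test 1 (a=0, b=0, c=0, d=0): n1=0, n2=0, n3=1, n4=1, giving Y=1. Observed 0.
Test 1: faults giving observed 0 are {n2 stuck-at-1, n2 inverted output, n3 stuck-at-0, n3 inverted output, n4 stuck-at-0, n4 inverted output}.
Test 2 (a=1, b=1, c=0, d=1): fault-free n1=0, n2=1, n3=1, n4=0 → 0; observed 0. Eliminates n2 inverted output, n3 stuck-at-0, n3 inverted output, n4 inverted output.
Test 3 (a=0, b=0, c=1, d=1): fault-free n1=1, n2=1, n3=0, n4=1 → 1; observed 1. Eliminates n4 stuck-at-0.
Only n2 stuck-at-1 is consistent with every test.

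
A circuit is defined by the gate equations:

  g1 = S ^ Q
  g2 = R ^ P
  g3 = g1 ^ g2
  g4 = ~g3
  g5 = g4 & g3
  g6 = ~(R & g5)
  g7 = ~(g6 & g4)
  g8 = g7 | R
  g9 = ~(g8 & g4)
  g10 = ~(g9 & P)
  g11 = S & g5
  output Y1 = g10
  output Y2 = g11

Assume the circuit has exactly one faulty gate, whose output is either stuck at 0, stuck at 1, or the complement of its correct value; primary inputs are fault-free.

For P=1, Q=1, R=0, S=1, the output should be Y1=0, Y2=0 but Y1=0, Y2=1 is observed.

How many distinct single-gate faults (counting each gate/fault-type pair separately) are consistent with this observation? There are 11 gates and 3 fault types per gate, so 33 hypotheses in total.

6

Fault-free: g1=0, g2=1, g3=1, g4=0, g5=0, g6=1, g7=1, g8=1, g9=1, g10=0, g11=0 → Y1=0, Y2=0. Observed Y1=0, Y2=1.
  g1: none of the 3 fault types match ✗
  g2: none of the 3 fault types match ✗
  g3: none of the 3 fault types match ✗
  g4: stuck-at-1, inverted output ✓; others ✗
  g5: stuck-at-1, inverted output ✓; others ✗
  g6: none of the 3 fault types match ✗
  g7: none of the 3 fault types match ✗
  g8: none of the 3 fault types match ✗
  g9: none of the 3 fault types match ✗
  g10: none of the 3 fault types match ✗
  g11: stuck-at-1, inverted output ✓; others ✗
Consistent faults: {g4 stuck-at-1, g4 inverted output, g5 stuck-at-1, g5 inverted output, g11 stuck-at-1, g11 inverted output} — 6 in all.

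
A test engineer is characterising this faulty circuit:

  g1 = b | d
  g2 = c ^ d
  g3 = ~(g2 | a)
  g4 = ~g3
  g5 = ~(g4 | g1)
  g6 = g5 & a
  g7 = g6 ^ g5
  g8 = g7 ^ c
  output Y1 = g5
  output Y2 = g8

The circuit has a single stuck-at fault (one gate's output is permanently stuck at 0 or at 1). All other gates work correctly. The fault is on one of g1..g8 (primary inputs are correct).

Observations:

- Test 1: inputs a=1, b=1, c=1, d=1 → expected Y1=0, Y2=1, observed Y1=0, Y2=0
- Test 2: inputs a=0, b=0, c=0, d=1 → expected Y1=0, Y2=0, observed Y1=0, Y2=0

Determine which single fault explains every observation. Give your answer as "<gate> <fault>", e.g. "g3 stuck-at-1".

g8 stuck-at-0

Fault-free values for test 1 (a=1, b=1, c=1, d=1): g1=1, g2=0, g3=0, g4=1, g5=0, g6=0, g7=0, g8=1, giving Y1=0, Y2=1. Observed Y1=0, Y2=0.
Test 1: faults giving observed Y1=0, Y2=0 are {g6 stuck-at-1, g7 stuck-at-1, g8 stuck-at-0}.
Test 2 (a=0, b=0, c=0, d=1): fault-free g1=1, g2=1, g3=0, g4=1, g5=0, g6=0, g7=0, g8=0 → Y1=0, Y2=0; observed Y1=0, Y2=0. Eliminates g6 stuck-at-1, g7 stuck-at-1.
Only g8 stuck-at-0 is consistent with every test.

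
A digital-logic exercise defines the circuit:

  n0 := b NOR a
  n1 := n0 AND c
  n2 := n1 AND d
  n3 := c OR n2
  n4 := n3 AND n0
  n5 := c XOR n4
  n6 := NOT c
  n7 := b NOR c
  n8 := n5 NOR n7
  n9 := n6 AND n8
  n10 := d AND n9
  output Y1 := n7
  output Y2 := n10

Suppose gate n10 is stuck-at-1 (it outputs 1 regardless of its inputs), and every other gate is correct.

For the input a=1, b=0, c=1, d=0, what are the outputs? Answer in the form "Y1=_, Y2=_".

Y1=0, Y2=1

Propagate with n10 forced: n0=0, n1=0, n2=0, n3=1, n4=0, n5=1, n6=0, n7=0, n8=0, n9=0, n10=1 [stuck-at-1].
So the outputs are Y1=0, Y2=1. (Without the fault they would be Y1=0, Y2=0.)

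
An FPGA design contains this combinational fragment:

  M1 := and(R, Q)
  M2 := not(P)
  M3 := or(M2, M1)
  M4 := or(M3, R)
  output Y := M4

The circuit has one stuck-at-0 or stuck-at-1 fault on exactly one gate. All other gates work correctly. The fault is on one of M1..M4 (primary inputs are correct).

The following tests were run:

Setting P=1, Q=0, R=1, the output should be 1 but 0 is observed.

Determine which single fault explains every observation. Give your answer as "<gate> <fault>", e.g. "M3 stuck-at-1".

M4 stuck-at-0

Fault-free values for test 1 (P=1, Q=0, R=1): M1=0, M2=0, M3=0, M4=1, giving Y=1. Observed 0.
Test 1: faults giving observed 0 are {M4 stuck-at-0}.
Only M4 stuck-at-0 is consistent with every test.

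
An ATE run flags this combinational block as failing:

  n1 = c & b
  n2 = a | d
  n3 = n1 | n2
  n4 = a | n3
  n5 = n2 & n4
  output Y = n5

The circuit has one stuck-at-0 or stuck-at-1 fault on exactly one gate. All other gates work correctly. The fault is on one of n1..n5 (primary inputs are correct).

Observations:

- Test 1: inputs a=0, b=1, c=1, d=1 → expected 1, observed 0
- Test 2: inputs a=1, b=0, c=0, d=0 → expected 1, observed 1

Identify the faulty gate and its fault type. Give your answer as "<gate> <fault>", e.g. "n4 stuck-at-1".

n3 stuck-at-0

Fault-free values for test 1 (a=0, b=1, c=1, d=1): n1=1, n2=1, n3=1, n4=1, n5=1, giving Y=1. Observed 0.
Test 1: faults giving observed 0 are {n2 stuck-at-0, n3 stuck-at-0, n4 stuck-at-0, n5 stuck-at-0}.
Test 2 (a=1, b=0, c=0, d=0): fault-free n1=0, n2=1, n3=1, n4=1, n5=1 → 1; observed 1. Eliminates n2 stuck-at-0, n4 stuck-at-0, n5 stuck-at-0.
Only n3 stuck-at-0 is consistent with every test.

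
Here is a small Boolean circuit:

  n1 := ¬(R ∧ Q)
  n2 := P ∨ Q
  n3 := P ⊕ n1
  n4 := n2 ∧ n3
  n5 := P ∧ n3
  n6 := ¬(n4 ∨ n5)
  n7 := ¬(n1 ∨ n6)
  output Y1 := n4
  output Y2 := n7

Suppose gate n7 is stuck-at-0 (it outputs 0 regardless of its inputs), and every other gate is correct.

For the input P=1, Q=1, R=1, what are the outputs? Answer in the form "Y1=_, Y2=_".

Propagate with n7 forced: n1=0, n2=1, n3=1, n4=1, n5=1, n6=0, n7=0 [stuck-at-0].
So the outputs are Y1=1, Y2=0. (Without the fault they would be Y1=1, Y2=1.)

Y1=1, Y2=0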